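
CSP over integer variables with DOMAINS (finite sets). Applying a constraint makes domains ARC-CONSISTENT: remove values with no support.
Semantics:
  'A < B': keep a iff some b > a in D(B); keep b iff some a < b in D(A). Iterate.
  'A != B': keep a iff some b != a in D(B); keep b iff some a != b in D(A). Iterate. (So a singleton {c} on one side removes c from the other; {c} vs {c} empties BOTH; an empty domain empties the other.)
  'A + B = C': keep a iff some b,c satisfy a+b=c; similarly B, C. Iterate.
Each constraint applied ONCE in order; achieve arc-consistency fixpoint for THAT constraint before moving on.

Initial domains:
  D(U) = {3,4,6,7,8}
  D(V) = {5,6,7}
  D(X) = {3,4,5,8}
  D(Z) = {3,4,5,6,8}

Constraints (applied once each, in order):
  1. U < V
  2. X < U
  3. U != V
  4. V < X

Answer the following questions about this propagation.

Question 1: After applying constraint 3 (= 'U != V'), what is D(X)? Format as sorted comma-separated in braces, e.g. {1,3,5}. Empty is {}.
Answer: {3,4,5}

Derivation:
Constraint 1 (U < V) on D(U)={3,4,6,7,8} D(V)={5,6,7}: U {3,4,6,7,8}->{3,4,6}
Constraint 2 (X < U) on D(X)={3,4,5,8} D(U)={3,4,6}: X {3,4,5,8}->{3,4,5}; U {3,4,6}->{4,6}
Constraint 3 (U != V) on D(U)={4,6} D(V)={5,6,7}: no change
So after constraint 3: D(X) = {3,4,5}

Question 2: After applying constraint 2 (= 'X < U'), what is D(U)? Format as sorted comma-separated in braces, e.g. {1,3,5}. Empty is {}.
Constraint 1 (U < V) on D(U)={3,4,6,7,8} D(V)={5,6,7}: U {3,4,6,7,8}->{3,4,6}
Constraint 2 (X < U) on D(X)={3,4,5,8} D(U)={3,4,6}: X {3,4,5,8}->{3,4,5}; U {3,4,6}->{4,6}
So after constraint 2: D(U) = {4,6}

Answer: {4,6}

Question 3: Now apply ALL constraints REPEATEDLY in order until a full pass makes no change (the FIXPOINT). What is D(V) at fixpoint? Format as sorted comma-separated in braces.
Answer: {}

Derivation:
pass 0 (initial): D(V)={5,6,7}
pass 1: U {3,4,6,7,8}->{4,6}; V {5,6,7}->{}; X {3,4,5,8}->{}
pass 2: U {4,6}->{}
pass 3: no change
Fixpoint after 3 passes: D(V) = {}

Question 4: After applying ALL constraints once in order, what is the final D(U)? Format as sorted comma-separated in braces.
Answer: {4,6}

Derivation:
Constraint 1 (U < V) on D(U)={3,4,6,7,8} D(V)={5,6,7}: U {3,4,6,7,8}->{3,4,6}
Constraint 2 (X < U) on D(X)={3,4,5,8} D(U)={3,4,6}: X {3,4,5,8}->{3,4,5}; U {3,4,6}->{4,6}
Constraint 3 (U != V) on D(U)={4,6} D(V)={5,6,7}: no change
Constraint 4 (V < X) on D(V)={5,6,7} D(X)={3,4,5}: V {5,6,7}->{}; X {3,4,5}->{}
So after all 4 constraints: D(U) = {4,6}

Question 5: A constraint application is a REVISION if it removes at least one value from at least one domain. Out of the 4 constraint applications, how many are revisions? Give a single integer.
Constraint 1 (U < V) on D(U)={3,4,6,7,8} D(V)={5,6,7}: U {3,4,6,7,8}->{3,4,6} => REVISION
Constraint 2 (X < U) on D(X)={3,4,5,8} D(U)={3,4,6}: X {3,4,5,8}->{3,4,5}; U {3,4,6}->{4,6} => REVISION
Constraint 3 (U != V) on D(U)={4,6} D(V)={5,6,7}: no change => not a revision
Constraint 4 (V < X) on D(V)={5,6,7} D(X)={3,4,5}: V {5,6,7}->{}; X {3,4,5}->{} => REVISION
Total revisions = 3

Answer: 3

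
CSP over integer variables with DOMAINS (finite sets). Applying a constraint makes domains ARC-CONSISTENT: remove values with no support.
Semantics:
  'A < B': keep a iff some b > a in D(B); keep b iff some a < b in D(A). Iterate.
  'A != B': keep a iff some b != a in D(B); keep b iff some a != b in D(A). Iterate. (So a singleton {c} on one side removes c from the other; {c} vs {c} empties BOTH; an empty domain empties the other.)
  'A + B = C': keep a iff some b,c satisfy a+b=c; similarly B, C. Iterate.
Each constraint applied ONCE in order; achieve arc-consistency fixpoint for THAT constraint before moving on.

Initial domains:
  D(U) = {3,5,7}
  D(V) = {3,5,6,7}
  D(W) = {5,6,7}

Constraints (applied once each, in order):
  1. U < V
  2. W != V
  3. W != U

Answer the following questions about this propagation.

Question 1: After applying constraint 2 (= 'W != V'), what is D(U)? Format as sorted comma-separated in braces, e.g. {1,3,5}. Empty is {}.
Constraint 1 (U < V) on D(U)={3,5,7} D(V)={3,5,6,7}: U {3,5,7}->{3,5}; V {3,5,6,7}->{5,6,7}
Constraint 2 (W != V) on D(W)={5,6,7} D(V)={5,6,7}: no change
So after constraint 2: D(U) = {3,5}

Answer: {3,5}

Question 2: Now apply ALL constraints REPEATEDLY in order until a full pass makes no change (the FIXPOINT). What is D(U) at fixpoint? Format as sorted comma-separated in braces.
Answer: {3,5}

Derivation:
pass 0 (initial): D(U)={3,5,7}
pass 1: U {3,5,7}->{3,5}; V {3,5,6,7}->{5,6,7}
pass 2: no change
Fixpoint after 2 passes: D(U) = {3,5}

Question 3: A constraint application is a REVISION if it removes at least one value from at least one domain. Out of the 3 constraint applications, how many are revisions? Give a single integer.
Constraint 1 (U < V) on D(U)={3,5,7} D(V)={3,5,6,7}: U {3,5,7}->{3,5}; V {3,5,6,7}->{5,6,7} => REVISION
Constraint 2 (W != V) on D(W)={5,6,7} D(V)={5,6,7}: no change => not a revision
Constraint 3 (W != U) on D(W)={5,6,7} D(U)={3,5}: no change => not a revision
Total revisions = 1

Answer: 1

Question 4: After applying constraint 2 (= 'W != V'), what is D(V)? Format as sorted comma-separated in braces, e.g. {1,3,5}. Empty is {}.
Constraint 1 (U < V) on D(U)={3,5,7} D(V)={3,5,6,7}: U {3,5,7}->{3,5}; V {3,5,6,7}->{5,6,7}
Constraint 2 (W != V) on D(W)={5,6,7} D(V)={5,6,7}: no change
So after constraint 2: D(V) = {5,6,7}

Answer: {5,6,7}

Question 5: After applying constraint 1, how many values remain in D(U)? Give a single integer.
Constraint 1 (U < V) on D(U)={3,5,7} D(V)={3,5,6,7}: U {3,5,7}->{3,5}; V {3,5,6,7}->{5,6,7}
So after constraint 1: D(U)={3,5}, size = 2

Answer: 2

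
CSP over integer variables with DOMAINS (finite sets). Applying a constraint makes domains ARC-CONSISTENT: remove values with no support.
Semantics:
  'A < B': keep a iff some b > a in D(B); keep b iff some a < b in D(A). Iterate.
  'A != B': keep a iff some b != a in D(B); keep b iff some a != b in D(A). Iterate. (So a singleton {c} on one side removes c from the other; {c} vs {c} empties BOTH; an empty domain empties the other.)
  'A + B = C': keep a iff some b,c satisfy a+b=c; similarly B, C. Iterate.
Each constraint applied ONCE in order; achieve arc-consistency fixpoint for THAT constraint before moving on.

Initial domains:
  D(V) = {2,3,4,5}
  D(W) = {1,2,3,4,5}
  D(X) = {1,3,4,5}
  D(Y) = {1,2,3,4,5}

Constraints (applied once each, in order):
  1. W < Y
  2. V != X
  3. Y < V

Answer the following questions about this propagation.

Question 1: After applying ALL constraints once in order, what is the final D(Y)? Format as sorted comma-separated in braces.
Answer: {2,3,4}

Derivation:
Constraint 1 (W < Y) on D(W)={1,2,3,4,5} D(Y)={1,2,3,4,5}: W {1,2,3,4,5}->{1,2,3,4}; Y {1,2,3,4,5}->{2,3,4,5}
Constraint 2 (V != X) on D(V)={2,3,4,5} D(X)={1,3,4,5}: no change
Constraint 3 (Y < V) on D(Y)={2,3,4,5} D(V)={2,3,4,5}: Y {2,3,4,5}->{2,3,4}; V {2,3,4,5}->{3,4,5}
So after all 3 constraints: D(Y) = {2,3,4}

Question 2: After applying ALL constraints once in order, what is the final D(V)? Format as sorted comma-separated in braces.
Answer: {3,4,5}

Derivation:
Constraint 1 (W < Y) on D(W)={1,2,3,4,5} D(Y)={1,2,3,4,5}: W {1,2,3,4,5}->{1,2,3,4}; Y {1,2,3,4,5}->{2,3,4,5}
Constraint 2 (V != X) on D(V)={2,3,4,5} D(X)={1,3,4,5}: no change
Constraint 3 (Y < V) on D(Y)={2,3,4,5} D(V)={2,3,4,5}: Y {2,3,4,5}->{2,3,4}; V {2,3,4,5}->{3,4,5}
So after all 3 constraints: D(V) = {3,4,5}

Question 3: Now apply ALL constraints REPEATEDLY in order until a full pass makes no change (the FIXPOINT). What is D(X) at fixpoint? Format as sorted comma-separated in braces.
pass 0 (initial): D(X)={1,3,4,5}
pass 1: V {2,3,4,5}->{3,4,5}; W {1,2,3,4,5}->{1,2,3,4}; Y {1,2,3,4,5}->{2,3,4}
pass 2: W {1,2,3,4}->{1,2,3}
pass 3: no change
Fixpoint after 3 passes: D(X) = {1,3,4,5}

Answer: {1,3,4,5}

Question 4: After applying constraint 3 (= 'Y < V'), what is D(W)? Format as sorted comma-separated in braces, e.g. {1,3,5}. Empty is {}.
Constraint 1 (W < Y) on D(W)={1,2,3,4,5} D(Y)={1,2,3,4,5}: W {1,2,3,4,5}->{1,2,3,4}; Y {1,2,3,4,5}->{2,3,4,5}
Constraint 2 (V != X) on D(V)={2,3,4,5} D(X)={1,3,4,5}: no change
Constraint 3 (Y < V) on D(Y)={2,3,4,5} D(V)={2,3,4,5}: Y {2,3,4,5}->{2,3,4}; V {2,3,4,5}->{3,4,5}
So after constraint 3: D(W) = {1,2,3,4}

Answer: {1,2,3,4}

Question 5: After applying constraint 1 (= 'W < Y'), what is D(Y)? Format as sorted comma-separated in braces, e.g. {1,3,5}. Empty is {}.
Constraint 1 (W < Y) on D(W)={1,2,3,4,5} D(Y)={1,2,3,4,5}: W {1,2,3,4,5}->{1,2,3,4}; Y {1,2,3,4,5}->{2,3,4,5}
So after constraint 1: D(Y) = {2,3,4,5}

Answer: {2,3,4,5}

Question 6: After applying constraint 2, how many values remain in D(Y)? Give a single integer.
Answer: 4

Derivation:
Constraint 1 (W < Y) on D(W)={1,2,3,4,5} D(Y)={1,2,3,4,5}: W {1,2,3,4,5}->{1,2,3,4}; Y {1,2,3,4,5}->{2,3,4,5}
Constraint 2 (V != X) on D(V)={2,3,4,5} D(X)={1,3,4,5}: no change
So after constraint 2: D(Y)={2,3,4,5}, size = 4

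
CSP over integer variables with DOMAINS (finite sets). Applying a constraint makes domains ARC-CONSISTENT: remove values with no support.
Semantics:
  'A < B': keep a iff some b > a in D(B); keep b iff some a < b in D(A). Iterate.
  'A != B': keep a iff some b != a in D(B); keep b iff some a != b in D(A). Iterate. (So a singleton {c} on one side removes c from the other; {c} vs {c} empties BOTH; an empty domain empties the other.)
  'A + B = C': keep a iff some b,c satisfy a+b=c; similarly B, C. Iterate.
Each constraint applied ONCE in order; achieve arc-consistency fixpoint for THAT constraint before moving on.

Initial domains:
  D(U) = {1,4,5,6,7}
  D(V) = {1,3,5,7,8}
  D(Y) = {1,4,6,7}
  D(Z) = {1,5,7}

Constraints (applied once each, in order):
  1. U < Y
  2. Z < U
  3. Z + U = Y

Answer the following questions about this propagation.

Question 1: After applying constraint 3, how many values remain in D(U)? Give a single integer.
Answer: 2

Derivation:
Constraint 1 (U < Y) on D(U)={1,4,5,6,7} D(Y)={1,4,6,7}: U {1,4,5,6,7}->{1,4,5,6}; Y {1,4,6,7}->{4,6,7}
Constraint 2 (Z < U) on D(Z)={1,5,7} D(U)={1,4,5,6}: Z {1,5,7}->{1,5}; U {1,4,5,6}->{4,5,6}
Constraint 3 (Z + U = Y) on D(Z)={1,5} D(U)={4,5,6} D(Y)={4,6,7}: Z {1,5}->{1}; U {4,5,6}->{5,6}; Y {4,6,7}->{6,7}
So after constraint 3: D(U)={5,6}, size = 2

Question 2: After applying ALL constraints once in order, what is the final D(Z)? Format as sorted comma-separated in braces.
Constraint 1 (U < Y) on D(U)={1,4,5,6,7} D(Y)={1,4,6,7}: U {1,4,5,6,7}->{1,4,5,6}; Y {1,4,6,7}->{4,6,7}
Constraint 2 (Z < U) on D(Z)={1,5,7} D(U)={1,4,5,6}: Z {1,5,7}->{1,5}; U {1,4,5,6}->{4,5,6}
Constraint 3 (Z + U = Y) on D(Z)={1,5} D(U)={4,5,6} D(Y)={4,6,7}: Z {1,5}->{1}; U {4,5,6}->{5,6}; Y {4,6,7}->{6,7}
So after all 3 constraints: D(Z) = {1}

Answer: {1}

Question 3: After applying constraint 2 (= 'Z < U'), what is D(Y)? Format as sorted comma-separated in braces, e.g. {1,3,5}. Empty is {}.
Answer: {4,6,7}

Derivation:
Constraint 1 (U < Y) on D(U)={1,4,5,6,7} D(Y)={1,4,6,7}: U {1,4,5,6,7}->{1,4,5,6}; Y {1,4,6,7}->{4,6,7}
Constraint 2 (Z < U) on D(Z)={1,5,7} D(U)={1,4,5,6}: Z {1,5,7}->{1,5}; U {1,4,5,6}->{4,5,6}
So after constraint 2: D(Y) = {4,6,7}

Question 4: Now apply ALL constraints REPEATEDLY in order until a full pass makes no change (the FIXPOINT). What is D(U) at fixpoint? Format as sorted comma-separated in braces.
pass 0 (initial): D(U)={1,4,5,6,7}
pass 1: U {1,4,5,6,7}->{5,6}; Y {1,4,6,7}->{6,7}; Z {1,5,7}->{1}
pass 2: no change
Fixpoint after 2 passes: D(U) = {5,6}

Answer: {5,6}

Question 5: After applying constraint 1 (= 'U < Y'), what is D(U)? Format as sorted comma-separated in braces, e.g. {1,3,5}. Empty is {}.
Answer: {1,4,5,6}

Derivation:
Constraint 1 (U < Y) on D(U)={1,4,5,6,7} D(Y)={1,4,6,7}: U {1,4,5,6,7}->{1,4,5,6}; Y {1,4,6,7}->{4,6,7}
So after constraint 1: D(U) = {1,4,5,6}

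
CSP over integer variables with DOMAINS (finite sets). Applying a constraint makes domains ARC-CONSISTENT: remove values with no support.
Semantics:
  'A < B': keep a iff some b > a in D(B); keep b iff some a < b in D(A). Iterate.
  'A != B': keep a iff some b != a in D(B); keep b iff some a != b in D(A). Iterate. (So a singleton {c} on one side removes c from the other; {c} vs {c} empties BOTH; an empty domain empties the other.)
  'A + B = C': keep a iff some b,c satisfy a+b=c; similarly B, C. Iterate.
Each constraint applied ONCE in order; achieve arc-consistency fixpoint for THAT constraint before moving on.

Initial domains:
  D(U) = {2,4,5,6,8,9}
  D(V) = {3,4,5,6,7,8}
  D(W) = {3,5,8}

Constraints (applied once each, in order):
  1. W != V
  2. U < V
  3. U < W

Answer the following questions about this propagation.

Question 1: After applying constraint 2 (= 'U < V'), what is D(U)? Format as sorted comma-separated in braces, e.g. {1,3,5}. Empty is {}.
Constraint 1 (W != V) on D(W)={3,5,8} D(V)={3,4,5,6,7,8}: no change
Constraint 2 (U < V) on D(U)={2,4,5,6,8,9} D(V)={3,4,5,6,7,8}: U {2,4,5,6,8,9}->{2,4,5,6}
So after constraint 2: D(U) = {2,4,5,6}

Answer: {2,4,5,6}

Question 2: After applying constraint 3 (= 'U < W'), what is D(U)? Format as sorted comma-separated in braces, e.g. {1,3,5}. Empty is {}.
Answer: {2,4,5,6}

Derivation:
Constraint 1 (W != V) on D(W)={3,5,8} D(V)={3,4,5,6,7,8}: no change
Constraint 2 (U < V) on D(U)={2,4,5,6,8,9} D(V)={3,4,5,6,7,8}: U {2,4,5,6,8,9}->{2,4,5,6}
Constraint 3 (U < W) on D(U)={2,4,5,6} D(W)={3,5,8}: no change
So after constraint 3: D(U) = {2,4,5,6}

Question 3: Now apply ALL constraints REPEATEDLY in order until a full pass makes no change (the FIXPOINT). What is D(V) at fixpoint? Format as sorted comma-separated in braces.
pass 0 (initial): D(V)={3,4,5,6,7,8}
pass 1: U {2,4,5,6,8,9}->{2,4,5,6}
pass 2: no change
Fixpoint after 2 passes: D(V) = {3,4,5,6,7,8}

Answer: {3,4,5,6,7,8}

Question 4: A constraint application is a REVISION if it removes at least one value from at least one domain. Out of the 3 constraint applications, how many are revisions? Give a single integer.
Answer: 1

Derivation:
Constraint 1 (W != V) on D(W)={3,5,8} D(V)={3,4,5,6,7,8}: no change => not a revision
Constraint 2 (U < V) on D(U)={2,4,5,6,8,9} D(V)={3,4,5,6,7,8}: U {2,4,5,6,8,9}->{2,4,5,6} => REVISION
Constraint 3 (U < W) on D(U)={2,4,5,6} D(W)={3,5,8}: no change => not a revision
Total revisions = 1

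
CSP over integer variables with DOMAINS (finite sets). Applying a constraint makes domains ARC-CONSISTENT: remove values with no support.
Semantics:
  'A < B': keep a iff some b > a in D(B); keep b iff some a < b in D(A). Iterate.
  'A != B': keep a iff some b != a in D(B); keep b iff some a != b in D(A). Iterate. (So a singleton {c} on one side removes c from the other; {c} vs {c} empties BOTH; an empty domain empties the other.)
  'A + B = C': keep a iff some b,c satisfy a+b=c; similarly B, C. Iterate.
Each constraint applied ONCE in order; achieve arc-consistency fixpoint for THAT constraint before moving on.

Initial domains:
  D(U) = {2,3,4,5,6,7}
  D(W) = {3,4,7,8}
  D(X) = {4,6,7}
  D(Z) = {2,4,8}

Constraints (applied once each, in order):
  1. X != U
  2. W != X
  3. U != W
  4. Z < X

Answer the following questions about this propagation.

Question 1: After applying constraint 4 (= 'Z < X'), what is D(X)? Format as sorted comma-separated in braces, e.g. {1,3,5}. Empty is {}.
Constraint 1 (X != U) on D(X)={4,6,7} D(U)={2,3,4,5,6,7}: no change
Constraint 2 (W != X) on D(W)={3,4,7,8} D(X)={4,6,7}: no change
Constraint 3 (U != W) on D(U)={2,3,4,5,6,7} D(W)={3,4,7,8}: no change
Constraint 4 (Z < X) on D(Z)={2,4,8} D(X)={4,6,7}: Z {2,4,8}->{2,4}
So after constraint 4: D(X) = {4,6,7}

Answer: {4,6,7}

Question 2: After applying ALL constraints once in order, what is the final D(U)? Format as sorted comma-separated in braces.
Answer: {2,3,4,5,6,7}

Derivation:
Constraint 1 (X != U) on D(X)={4,6,7} D(U)={2,3,4,5,6,7}: no change
Constraint 2 (W != X) on D(W)={3,4,7,8} D(X)={4,6,7}: no change
Constraint 3 (U != W) on D(U)={2,3,4,5,6,7} D(W)={3,4,7,8}: no change
Constraint 4 (Z < X) on D(Z)={2,4,8} D(X)={4,6,7}: Z {2,4,8}->{2,4}
So after all 4 constraints: D(U) = {2,3,4,5,6,7}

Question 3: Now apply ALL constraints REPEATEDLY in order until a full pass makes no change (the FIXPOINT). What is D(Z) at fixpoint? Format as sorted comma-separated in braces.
Answer: {2,4}

Derivation:
pass 0 (initial): D(Z)={2,4,8}
pass 1: Z {2,4,8}->{2,4}
pass 2: no change
Fixpoint after 2 passes: D(Z) = {2,4}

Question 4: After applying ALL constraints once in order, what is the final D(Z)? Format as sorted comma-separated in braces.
Constraint 1 (X != U) on D(X)={4,6,7} D(U)={2,3,4,5,6,7}: no change
Constraint 2 (W != X) on D(W)={3,4,7,8} D(X)={4,6,7}: no change
Constraint 3 (U != W) on D(U)={2,3,4,5,6,7} D(W)={3,4,7,8}: no change
Constraint 4 (Z < X) on D(Z)={2,4,8} D(X)={4,6,7}: Z {2,4,8}->{2,4}
So after all 4 constraints: D(Z) = {2,4}

Answer: {2,4}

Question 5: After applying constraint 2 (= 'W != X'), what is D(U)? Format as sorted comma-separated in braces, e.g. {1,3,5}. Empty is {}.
Constraint 1 (X != U) on D(X)={4,6,7} D(U)={2,3,4,5,6,7}: no change
Constraint 2 (W != X) on D(W)={3,4,7,8} D(X)={4,6,7}: no change
So after constraint 2: D(U) = {2,3,4,5,6,7}

Answer: {2,3,4,5,6,7}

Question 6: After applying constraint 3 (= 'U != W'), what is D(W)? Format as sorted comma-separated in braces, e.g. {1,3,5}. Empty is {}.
Constraint 1 (X != U) on D(X)={4,6,7} D(U)={2,3,4,5,6,7}: no change
Constraint 2 (W != X) on D(W)={3,4,7,8} D(X)={4,6,7}: no change
Constraint 3 (U != W) on D(U)={2,3,4,5,6,7} D(W)={3,4,7,8}: no change
So after constraint 3: D(W) = {3,4,7,8}

Answer: {3,4,7,8}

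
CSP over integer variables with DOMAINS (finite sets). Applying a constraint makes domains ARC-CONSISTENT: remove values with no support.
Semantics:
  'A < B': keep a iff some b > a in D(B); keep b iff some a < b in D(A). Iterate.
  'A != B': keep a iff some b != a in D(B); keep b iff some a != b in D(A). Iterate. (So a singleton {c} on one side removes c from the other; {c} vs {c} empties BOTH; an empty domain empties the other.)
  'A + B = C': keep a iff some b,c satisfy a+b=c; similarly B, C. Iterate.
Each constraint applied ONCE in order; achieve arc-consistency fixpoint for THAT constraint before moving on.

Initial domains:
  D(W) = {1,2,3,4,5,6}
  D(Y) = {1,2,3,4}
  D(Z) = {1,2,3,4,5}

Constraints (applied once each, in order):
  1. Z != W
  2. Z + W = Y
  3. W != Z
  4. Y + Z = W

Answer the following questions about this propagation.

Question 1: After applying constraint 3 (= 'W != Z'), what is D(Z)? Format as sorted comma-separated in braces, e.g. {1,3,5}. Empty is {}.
Constraint 1 (Z != W) on D(Z)={1,2,3,4,5} D(W)={1,2,3,4,5,6}: no change
Constraint 2 (Z + W = Y) on D(Z)={1,2,3,4,5} D(W)={1,2,3,4,5,6} D(Y)={1,2,3,4}: Z {1,2,3,4,5}->{1,2,3}; W {1,2,3,4,5,6}->{1,2,3}; Y {1,2,3,4}->{2,3,4}
Constraint 3 (W != Z) on D(W)={1,2,3} D(Z)={1,2,3}: no change
So after constraint 3: D(Z) = {1,2,3}

Answer: {1,2,3}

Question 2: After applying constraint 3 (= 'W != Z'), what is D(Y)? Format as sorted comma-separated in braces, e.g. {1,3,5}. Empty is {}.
Answer: {2,3,4}

Derivation:
Constraint 1 (Z != W) on D(Z)={1,2,3,4,5} D(W)={1,2,3,4,5,6}: no change
Constraint 2 (Z + W = Y) on D(Z)={1,2,3,4,5} D(W)={1,2,3,4,5,6} D(Y)={1,2,3,4}: Z {1,2,3,4,5}->{1,2,3}; W {1,2,3,4,5,6}->{1,2,3}; Y {1,2,3,4}->{2,3,4}
Constraint 3 (W != Z) on D(W)={1,2,3} D(Z)={1,2,3}: no change
So after constraint 3: D(Y) = {2,3,4}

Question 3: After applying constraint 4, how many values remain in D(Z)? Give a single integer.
Constraint 1 (Z != W) on D(Z)={1,2,3,4,5} D(W)={1,2,3,4,5,6}: no change
Constraint 2 (Z + W = Y) on D(Z)={1,2,3,4,5} D(W)={1,2,3,4,5,6} D(Y)={1,2,3,4}: Z {1,2,3,4,5}->{1,2,3}; W {1,2,3,4,5,6}->{1,2,3}; Y {1,2,3,4}->{2,3,4}
Constraint 3 (W != Z) on D(W)={1,2,3} D(Z)={1,2,3}: no change
Constraint 4 (Y + Z = W) on D(Y)={2,3,4} D(Z)={1,2,3} D(W)={1,2,3}: Y {2,3,4}->{2}; Z {1,2,3}->{1}; W {1,2,3}->{3}
So after constraint 4: D(Z)={1}, size = 1

Answer: 1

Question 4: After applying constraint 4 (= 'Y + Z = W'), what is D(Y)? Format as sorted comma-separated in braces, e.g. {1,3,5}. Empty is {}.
Constraint 1 (Z != W) on D(Z)={1,2,3,4,5} D(W)={1,2,3,4,5,6}: no change
Constraint 2 (Z + W = Y) on D(Z)={1,2,3,4,5} D(W)={1,2,3,4,5,6} D(Y)={1,2,3,4}: Z {1,2,3,4,5}->{1,2,3}; W {1,2,3,4,5,6}->{1,2,3}; Y {1,2,3,4}->{2,3,4}
Constraint 3 (W != Z) on D(W)={1,2,3} D(Z)={1,2,3}: no change
Constraint 4 (Y + Z = W) on D(Y)={2,3,4} D(Z)={1,2,3} D(W)={1,2,3}: Y {2,3,4}->{2}; Z {1,2,3}->{1}; W {1,2,3}->{3}
So after constraint 4: D(Y) = {2}

Answer: {2}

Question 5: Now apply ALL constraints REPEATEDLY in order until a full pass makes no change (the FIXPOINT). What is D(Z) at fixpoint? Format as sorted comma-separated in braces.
Answer: {}

Derivation:
pass 0 (initial): D(Z)={1,2,3,4,5}
pass 1: W {1,2,3,4,5,6}->{3}; Y {1,2,3,4}->{2}; Z {1,2,3,4,5}->{1}
pass 2: W {3}->{}; Y {2}->{}; Z {1}->{}
pass 3: no change
Fixpoint after 3 passes: D(Z) = {}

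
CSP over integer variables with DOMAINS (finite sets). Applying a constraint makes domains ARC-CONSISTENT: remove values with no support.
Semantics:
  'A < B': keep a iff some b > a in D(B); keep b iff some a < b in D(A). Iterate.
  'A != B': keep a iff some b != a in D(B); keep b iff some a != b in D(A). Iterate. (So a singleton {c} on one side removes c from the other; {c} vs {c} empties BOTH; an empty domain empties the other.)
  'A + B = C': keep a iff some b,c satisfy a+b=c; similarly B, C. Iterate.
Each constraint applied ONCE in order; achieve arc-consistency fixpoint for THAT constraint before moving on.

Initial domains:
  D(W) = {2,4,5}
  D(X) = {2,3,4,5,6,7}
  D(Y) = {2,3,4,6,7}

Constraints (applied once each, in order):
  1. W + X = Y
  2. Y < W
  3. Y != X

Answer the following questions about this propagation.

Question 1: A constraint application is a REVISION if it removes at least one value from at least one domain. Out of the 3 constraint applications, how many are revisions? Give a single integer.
Answer: 3

Derivation:
Constraint 1 (W + X = Y) on D(W)={2,4,5} D(X)={2,3,4,5,6,7} D(Y)={2,3,4,6,7}: X {2,3,4,5,6,7}->{2,3,4,5}; Y {2,3,4,6,7}->{4,6,7} => REVISION
Constraint 2 (Y < W) on D(Y)={4,6,7} D(W)={2,4,5}: Y {4,6,7}->{4}; W {2,4,5}->{5} => REVISION
Constraint 3 (Y != X) on D(Y)={4} D(X)={2,3,4,5}: X {2,3,4,5}->{2,3,5} => REVISION
Total revisions = 3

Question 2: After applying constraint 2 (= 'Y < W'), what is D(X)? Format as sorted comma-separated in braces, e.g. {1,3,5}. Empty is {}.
Constraint 1 (W + X = Y) on D(W)={2,4,5} D(X)={2,3,4,5,6,7} D(Y)={2,3,4,6,7}: X {2,3,4,5,6,7}->{2,3,4,5}; Y {2,3,4,6,7}->{4,6,7}
Constraint 2 (Y < W) on D(Y)={4,6,7} D(W)={2,4,5}: Y {4,6,7}->{4}; W {2,4,5}->{5}
So after constraint 2: D(X) = {2,3,4,5}

Answer: {2,3,4,5}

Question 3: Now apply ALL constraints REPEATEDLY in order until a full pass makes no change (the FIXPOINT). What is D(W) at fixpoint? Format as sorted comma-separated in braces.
Answer: {}

Derivation:
pass 0 (initial): D(W)={2,4,5}
pass 1: W {2,4,5}->{5}; X {2,3,4,5,6,7}->{2,3,5}; Y {2,3,4,6,7}->{4}
pass 2: W {5}->{}; X {2,3,5}->{}; Y {4}->{}
pass 3: no change
Fixpoint after 3 passes: D(W) = {}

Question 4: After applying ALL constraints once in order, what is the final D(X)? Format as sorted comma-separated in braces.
Constraint 1 (W + X = Y) on D(W)={2,4,5} D(X)={2,3,4,5,6,7} D(Y)={2,3,4,6,7}: X {2,3,4,5,6,7}->{2,3,4,5}; Y {2,3,4,6,7}->{4,6,7}
Constraint 2 (Y < W) on D(Y)={4,6,7} D(W)={2,4,5}: Y {4,6,7}->{4}; W {2,4,5}->{5}
Constraint 3 (Y != X) on D(Y)={4} D(X)={2,3,4,5}: X {2,3,4,5}->{2,3,5}
So after all 3 constraints: D(X) = {2,3,5}

Answer: {2,3,5}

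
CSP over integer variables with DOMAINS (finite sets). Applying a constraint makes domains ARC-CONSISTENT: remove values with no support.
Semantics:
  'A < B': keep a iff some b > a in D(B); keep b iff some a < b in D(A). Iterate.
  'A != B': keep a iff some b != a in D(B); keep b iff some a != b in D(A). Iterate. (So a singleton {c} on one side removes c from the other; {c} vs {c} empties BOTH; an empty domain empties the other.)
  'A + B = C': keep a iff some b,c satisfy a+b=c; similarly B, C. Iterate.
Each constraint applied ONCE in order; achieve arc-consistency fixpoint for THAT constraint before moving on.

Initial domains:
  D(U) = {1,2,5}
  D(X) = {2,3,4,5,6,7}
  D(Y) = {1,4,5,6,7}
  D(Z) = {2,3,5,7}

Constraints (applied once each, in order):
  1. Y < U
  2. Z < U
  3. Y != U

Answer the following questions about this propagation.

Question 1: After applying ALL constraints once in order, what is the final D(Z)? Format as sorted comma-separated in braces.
Answer: {2,3}

Derivation:
Constraint 1 (Y < U) on D(Y)={1,4,5,6,7} D(U)={1,2,5}: Y {1,4,5,6,7}->{1,4}; U {1,2,5}->{2,5}
Constraint 2 (Z < U) on D(Z)={2,3,5,7} D(U)={2,5}: Z {2,3,5,7}->{2,3}; U {2,5}->{5}
Constraint 3 (Y != U) on D(Y)={1,4} D(U)={5}: no change
So after all 3 constraints: D(Z) = {2,3}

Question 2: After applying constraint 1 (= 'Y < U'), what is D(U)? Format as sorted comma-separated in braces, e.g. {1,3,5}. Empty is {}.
Constraint 1 (Y < U) on D(Y)={1,4,5,6,7} D(U)={1,2,5}: Y {1,4,5,6,7}->{1,4}; U {1,2,5}->{2,5}
So after constraint 1: D(U) = {2,5}

Answer: {2,5}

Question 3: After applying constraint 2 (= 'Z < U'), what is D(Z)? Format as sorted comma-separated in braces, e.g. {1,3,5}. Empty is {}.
Answer: {2,3}

Derivation:
Constraint 1 (Y < U) on D(Y)={1,4,5,6,7} D(U)={1,2,5}: Y {1,4,5,6,7}->{1,4}; U {1,2,5}->{2,5}
Constraint 2 (Z < U) on D(Z)={2,3,5,7} D(U)={2,5}: Z {2,3,5,7}->{2,3}; U {2,5}->{5}
So after constraint 2: D(Z) = {2,3}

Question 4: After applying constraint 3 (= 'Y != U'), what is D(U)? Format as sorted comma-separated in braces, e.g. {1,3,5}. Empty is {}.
Answer: {5}

Derivation:
Constraint 1 (Y < U) on D(Y)={1,4,5,6,7} D(U)={1,2,5}: Y {1,4,5,6,7}->{1,4}; U {1,2,5}->{2,5}
Constraint 2 (Z < U) on D(Z)={2,3,5,7} D(U)={2,5}: Z {2,3,5,7}->{2,3}; U {2,5}->{5}
Constraint 3 (Y != U) on D(Y)={1,4} D(U)={5}: no change
So after constraint 3: D(U) = {5}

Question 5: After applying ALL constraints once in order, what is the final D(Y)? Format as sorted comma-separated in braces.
Constraint 1 (Y < U) on D(Y)={1,4,5,6,7} D(U)={1,2,5}: Y {1,4,5,6,7}->{1,4}; U {1,2,5}->{2,5}
Constraint 2 (Z < U) on D(Z)={2,3,5,7} D(U)={2,5}: Z {2,3,5,7}->{2,3}; U {2,5}->{5}
Constraint 3 (Y != U) on D(Y)={1,4} D(U)={5}: no change
So after all 3 constraints: D(Y) = {1,4}

Answer: {1,4}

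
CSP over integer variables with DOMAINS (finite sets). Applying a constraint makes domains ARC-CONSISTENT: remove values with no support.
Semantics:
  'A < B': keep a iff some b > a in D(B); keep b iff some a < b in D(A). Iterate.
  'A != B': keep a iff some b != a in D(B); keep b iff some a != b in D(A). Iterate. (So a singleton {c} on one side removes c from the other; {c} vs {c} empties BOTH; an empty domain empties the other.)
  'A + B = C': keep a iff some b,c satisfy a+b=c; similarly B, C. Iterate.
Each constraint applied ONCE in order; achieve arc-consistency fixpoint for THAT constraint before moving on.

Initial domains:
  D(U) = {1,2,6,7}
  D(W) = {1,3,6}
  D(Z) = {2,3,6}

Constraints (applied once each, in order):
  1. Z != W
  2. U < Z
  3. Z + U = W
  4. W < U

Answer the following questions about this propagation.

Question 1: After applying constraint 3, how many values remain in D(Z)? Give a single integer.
Answer: 1

Derivation:
Constraint 1 (Z != W) on D(Z)={2,3,6} D(W)={1,3,6}: no change
Constraint 2 (U < Z) on D(U)={1,2,6,7} D(Z)={2,3,6}: U {1,2,6,7}->{1,2}
Constraint 3 (Z + U = W) on D(Z)={2,3,6} D(U)={1,2} D(W)={1,3,6}: Z {2,3,6}->{2}; U {1,2}->{1}; W {1,3,6}->{3}
So after constraint 3: D(Z)={2}, size = 1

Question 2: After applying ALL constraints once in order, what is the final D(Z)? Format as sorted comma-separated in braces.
Constraint 1 (Z != W) on D(Z)={2,3,6} D(W)={1,3,6}: no change
Constraint 2 (U < Z) on D(U)={1,2,6,7} D(Z)={2,3,6}: U {1,2,6,7}->{1,2}
Constraint 3 (Z + U = W) on D(Z)={2,3,6} D(U)={1,2} D(W)={1,3,6}: Z {2,3,6}->{2}; U {1,2}->{1}; W {1,3,6}->{3}
Constraint 4 (W < U) on D(W)={3} D(U)={1}: W {3}->{}; U {1}->{}
So after all 4 constraints: D(Z) = {2}

Answer: {2}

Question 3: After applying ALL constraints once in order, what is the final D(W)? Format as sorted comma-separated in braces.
Answer: {}

Derivation:
Constraint 1 (Z != W) on D(Z)={2,3,6} D(W)={1,3,6}: no change
Constraint 2 (U < Z) on D(U)={1,2,6,7} D(Z)={2,3,6}: U {1,2,6,7}->{1,2}
Constraint 3 (Z + U = W) on D(Z)={2,3,6} D(U)={1,2} D(W)={1,3,6}: Z {2,3,6}->{2}; U {1,2}->{1}; W {1,3,6}->{3}
Constraint 4 (W < U) on D(W)={3} D(U)={1}: W {3}->{}; U {1}->{}
So after all 4 constraints: D(W) = {}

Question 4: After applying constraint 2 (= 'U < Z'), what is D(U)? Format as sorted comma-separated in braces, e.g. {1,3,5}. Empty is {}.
Answer: {1,2}

Derivation:
Constraint 1 (Z != W) on D(Z)={2,3,6} D(W)={1,3,6}: no change
Constraint 2 (U < Z) on D(U)={1,2,6,7} D(Z)={2,3,6}: U {1,2,6,7}->{1,2}
So after constraint 2: D(U) = {1,2}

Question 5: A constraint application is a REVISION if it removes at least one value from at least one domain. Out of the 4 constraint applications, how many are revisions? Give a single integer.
Answer: 3

Derivation:
Constraint 1 (Z != W) on D(Z)={2,3,6} D(W)={1,3,6}: no change => not a revision
Constraint 2 (U < Z) on D(U)={1,2,6,7} D(Z)={2,3,6}: U {1,2,6,7}->{1,2} => REVISION
Constraint 3 (Z + U = W) on D(Z)={2,3,6} D(U)={1,2} D(W)={1,3,6}: Z {2,3,6}->{2}; U {1,2}->{1}; W {1,3,6}->{3} => REVISION
Constraint 4 (W < U) on D(W)={3} D(U)={1}: W {3}->{}; U {1}->{} => REVISION
Total revisions = 3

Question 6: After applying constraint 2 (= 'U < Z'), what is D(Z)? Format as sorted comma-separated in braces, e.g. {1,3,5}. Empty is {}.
Answer: {2,3,6}

Derivation:
Constraint 1 (Z != W) on D(Z)={2,3,6} D(W)={1,3,6}: no change
Constraint 2 (U < Z) on D(U)={1,2,6,7} D(Z)={2,3,6}: U {1,2,6,7}->{1,2}
So after constraint 2: D(Z) = {2,3,6}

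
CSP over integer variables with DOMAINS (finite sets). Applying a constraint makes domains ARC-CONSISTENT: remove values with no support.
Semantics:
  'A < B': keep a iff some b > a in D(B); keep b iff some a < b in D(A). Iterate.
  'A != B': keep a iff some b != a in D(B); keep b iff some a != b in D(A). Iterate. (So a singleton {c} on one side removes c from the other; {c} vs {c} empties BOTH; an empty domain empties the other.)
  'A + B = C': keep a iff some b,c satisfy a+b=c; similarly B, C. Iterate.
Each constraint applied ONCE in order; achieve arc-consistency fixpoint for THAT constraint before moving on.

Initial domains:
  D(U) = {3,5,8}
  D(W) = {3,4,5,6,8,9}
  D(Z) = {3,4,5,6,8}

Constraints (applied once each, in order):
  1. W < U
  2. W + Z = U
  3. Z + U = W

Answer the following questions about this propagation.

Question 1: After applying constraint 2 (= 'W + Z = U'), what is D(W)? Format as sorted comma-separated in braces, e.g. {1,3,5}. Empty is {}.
Constraint 1 (W < U) on D(W)={3,4,5,6,8,9} D(U)={3,5,8}: W {3,4,5,6,8,9}->{3,4,5,6}; U {3,5,8}->{5,8}
Constraint 2 (W + Z = U) on D(W)={3,4,5,6} D(Z)={3,4,5,6,8} D(U)={5,8}: W {3,4,5,6}->{3,4,5}; Z {3,4,5,6,8}->{3,4,5}; U {5,8}->{8}
So after constraint 2: D(W) = {3,4,5}

Answer: {3,4,5}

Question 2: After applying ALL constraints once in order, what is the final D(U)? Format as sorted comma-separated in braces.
Constraint 1 (W < U) on D(W)={3,4,5,6,8,9} D(U)={3,5,8}: W {3,4,5,6,8,9}->{3,4,5,6}; U {3,5,8}->{5,8}
Constraint 2 (W + Z = U) on D(W)={3,4,5,6} D(Z)={3,4,5,6,8} D(U)={5,8}: W {3,4,5,6}->{3,4,5}; Z {3,4,5,6,8}->{3,4,5}; U {5,8}->{8}
Constraint 3 (Z + U = W) on D(Z)={3,4,5} D(U)={8} D(W)={3,4,5}: Z {3,4,5}->{}; U {8}->{}; W {3,4,5}->{}
So after all 3 constraints: D(U) = {}

Answer: {}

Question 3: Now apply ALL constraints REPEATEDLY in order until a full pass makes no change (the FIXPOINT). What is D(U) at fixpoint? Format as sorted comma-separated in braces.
Answer: {}

Derivation:
pass 0 (initial): D(U)={3,5,8}
pass 1: U {3,5,8}->{}; W {3,4,5,6,8,9}->{}; Z {3,4,5,6,8}->{}
pass 2: no change
Fixpoint after 2 passes: D(U) = {}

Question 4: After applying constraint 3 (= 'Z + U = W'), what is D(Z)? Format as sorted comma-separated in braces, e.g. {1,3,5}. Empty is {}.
Constraint 1 (W < U) on D(W)={3,4,5,6,8,9} D(U)={3,5,8}: W {3,4,5,6,8,9}->{3,4,5,6}; U {3,5,8}->{5,8}
Constraint 2 (W + Z = U) on D(W)={3,4,5,6} D(Z)={3,4,5,6,8} D(U)={5,8}: W {3,4,5,6}->{3,4,5}; Z {3,4,5,6,8}->{3,4,5}; U {5,8}->{8}
Constraint 3 (Z + U = W) on D(Z)={3,4,5} D(U)={8} D(W)={3,4,5}: Z {3,4,5}->{}; U {8}->{}; W {3,4,5}->{}
So after constraint 3: D(Z) = {}

Answer: {}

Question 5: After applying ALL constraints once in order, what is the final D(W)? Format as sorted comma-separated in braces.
Constraint 1 (W < U) on D(W)={3,4,5,6,8,9} D(U)={3,5,8}: W {3,4,5,6,8,9}->{3,4,5,6}; U {3,5,8}->{5,8}
Constraint 2 (W + Z = U) on D(W)={3,4,5,6} D(Z)={3,4,5,6,8} D(U)={5,8}: W {3,4,5,6}->{3,4,5}; Z {3,4,5,6,8}->{3,4,5}; U {5,8}->{8}
Constraint 3 (Z + U = W) on D(Z)={3,4,5} D(U)={8} D(W)={3,4,5}: Z {3,4,5}->{}; U {8}->{}; W {3,4,5}->{}
So after all 3 constraints: D(W) = {}

Answer: {}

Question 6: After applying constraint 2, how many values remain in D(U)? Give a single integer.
Constraint 1 (W < U) on D(W)={3,4,5,6,8,9} D(U)={3,5,8}: W {3,4,5,6,8,9}->{3,4,5,6}; U {3,5,8}->{5,8}
Constraint 2 (W + Z = U) on D(W)={3,4,5,6} D(Z)={3,4,5,6,8} D(U)={5,8}: W {3,4,5,6}->{3,4,5}; Z {3,4,5,6,8}->{3,4,5}; U {5,8}->{8}
So after constraint 2: D(U)={8}, size = 1

Answer: 1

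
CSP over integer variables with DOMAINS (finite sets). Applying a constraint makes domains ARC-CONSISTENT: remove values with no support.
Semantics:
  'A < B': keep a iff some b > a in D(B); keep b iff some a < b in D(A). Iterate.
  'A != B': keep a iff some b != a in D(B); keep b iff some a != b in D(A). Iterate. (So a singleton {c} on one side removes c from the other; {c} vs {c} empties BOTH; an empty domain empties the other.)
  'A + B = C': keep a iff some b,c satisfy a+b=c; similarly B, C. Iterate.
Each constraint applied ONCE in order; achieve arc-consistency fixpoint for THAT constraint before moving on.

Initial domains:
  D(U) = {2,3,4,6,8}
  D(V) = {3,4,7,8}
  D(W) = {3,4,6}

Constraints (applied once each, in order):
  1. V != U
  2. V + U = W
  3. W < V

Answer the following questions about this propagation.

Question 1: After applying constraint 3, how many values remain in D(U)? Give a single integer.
Answer: 2

Derivation:
Constraint 1 (V != U) on D(V)={3,4,7,8} D(U)={2,3,4,6,8}: no change
Constraint 2 (V + U = W) on D(V)={3,4,7,8} D(U)={2,3,4,6,8} D(W)={3,4,6}: V {3,4,7,8}->{3,4}; U {2,3,4,6,8}->{2,3}; W {3,4,6}->{6}
Constraint 3 (W < V) on D(W)={6} D(V)={3,4}: W {6}->{}; V {3,4}->{}
So after constraint 3: D(U)={2,3}, size = 2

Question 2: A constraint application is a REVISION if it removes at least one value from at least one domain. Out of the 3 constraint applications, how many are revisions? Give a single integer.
Constraint 1 (V != U) on D(V)={3,4,7,8} D(U)={2,3,4,6,8}: no change => not a revision
Constraint 2 (V + U = W) on D(V)={3,4,7,8} D(U)={2,3,4,6,8} D(W)={3,4,6}: V {3,4,7,8}->{3,4}; U {2,3,4,6,8}->{2,3}; W {3,4,6}->{6} => REVISION
Constraint 3 (W < V) on D(W)={6} D(V)={3,4}: W {6}->{}; V {3,4}->{} => REVISION
Total revisions = 2

Answer: 2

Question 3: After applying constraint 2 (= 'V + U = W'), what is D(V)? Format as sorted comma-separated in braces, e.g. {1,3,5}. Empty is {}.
Answer: {3,4}

Derivation:
Constraint 1 (V != U) on D(V)={3,4,7,8} D(U)={2,3,4,6,8}: no change
Constraint 2 (V + U = W) on D(V)={3,4,7,8} D(U)={2,3,4,6,8} D(W)={3,4,6}: V {3,4,7,8}->{3,4}; U {2,3,4,6,8}->{2,3}; W {3,4,6}->{6}
So after constraint 2: D(V) = {3,4}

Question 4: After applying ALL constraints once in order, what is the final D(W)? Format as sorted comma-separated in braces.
Answer: {}

Derivation:
Constraint 1 (V != U) on D(V)={3,4,7,8} D(U)={2,3,4,6,8}: no change
Constraint 2 (V + U = W) on D(V)={3,4,7,8} D(U)={2,3,4,6,8} D(W)={3,4,6}: V {3,4,7,8}->{3,4}; U {2,3,4,6,8}->{2,3}; W {3,4,6}->{6}
Constraint 3 (W < V) on D(W)={6} D(V)={3,4}: W {6}->{}; V {3,4}->{}
So after all 3 constraints: D(W) = {}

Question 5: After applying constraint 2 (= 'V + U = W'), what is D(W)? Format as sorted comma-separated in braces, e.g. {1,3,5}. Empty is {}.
Answer: {6}

Derivation:
Constraint 1 (V != U) on D(V)={3,4,7,8} D(U)={2,3,4,6,8}: no change
Constraint 2 (V + U = W) on D(V)={3,4,7,8} D(U)={2,3,4,6,8} D(W)={3,4,6}: V {3,4,7,8}->{3,4}; U {2,3,4,6,8}->{2,3}; W {3,4,6}->{6}
So after constraint 2: D(W) = {6}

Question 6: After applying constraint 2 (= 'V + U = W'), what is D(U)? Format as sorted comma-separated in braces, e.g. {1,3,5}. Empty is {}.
Answer: {2,3}

Derivation:
Constraint 1 (V != U) on D(V)={3,4,7,8} D(U)={2,3,4,6,8}: no change
Constraint 2 (V + U = W) on D(V)={3,4,7,8} D(U)={2,3,4,6,8} D(W)={3,4,6}: V {3,4,7,8}->{3,4}; U {2,3,4,6,8}->{2,3}; W {3,4,6}->{6}
So after constraint 2: D(U) = {2,3}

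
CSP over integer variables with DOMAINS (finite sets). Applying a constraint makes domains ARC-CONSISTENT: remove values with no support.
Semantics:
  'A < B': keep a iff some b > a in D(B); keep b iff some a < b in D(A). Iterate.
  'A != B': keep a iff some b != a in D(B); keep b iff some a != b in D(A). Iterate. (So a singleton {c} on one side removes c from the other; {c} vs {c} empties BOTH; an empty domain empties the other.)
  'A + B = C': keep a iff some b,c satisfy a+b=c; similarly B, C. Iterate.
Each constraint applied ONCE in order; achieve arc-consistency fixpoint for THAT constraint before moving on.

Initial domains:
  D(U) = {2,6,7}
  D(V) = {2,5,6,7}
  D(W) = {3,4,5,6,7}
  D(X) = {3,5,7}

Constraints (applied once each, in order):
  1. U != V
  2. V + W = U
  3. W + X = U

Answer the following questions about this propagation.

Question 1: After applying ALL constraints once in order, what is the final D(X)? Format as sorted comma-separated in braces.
Answer: {3}

Derivation:
Constraint 1 (U != V) on D(U)={2,6,7} D(V)={2,5,6,7}: no change
Constraint 2 (V + W = U) on D(V)={2,5,6,7} D(W)={3,4,5,6,7} D(U)={2,6,7}: V {2,5,6,7}->{2}; W {3,4,5,6,7}->{4,5}; U {2,6,7}->{6,7}
Constraint 3 (W + X = U) on D(W)={4,5} D(X)={3,5,7} D(U)={6,7}: W {4,5}->{4}; X {3,5,7}->{3}; U {6,7}->{7}
So after all 3 constraints: D(X) = {3}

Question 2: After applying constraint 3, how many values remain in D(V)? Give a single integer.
Answer: 1

Derivation:
Constraint 1 (U != V) on D(U)={2,6,7} D(V)={2,5,6,7}: no change
Constraint 2 (V + W = U) on D(V)={2,5,6,7} D(W)={3,4,5,6,7} D(U)={2,6,7}: V {2,5,6,7}->{2}; W {3,4,5,6,7}->{4,5}; U {2,6,7}->{6,7}
Constraint 3 (W + X = U) on D(W)={4,5} D(X)={3,5,7} D(U)={6,7}: W {4,5}->{4}; X {3,5,7}->{3}; U {6,7}->{7}
So after constraint 3: D(V)={2}, size = 1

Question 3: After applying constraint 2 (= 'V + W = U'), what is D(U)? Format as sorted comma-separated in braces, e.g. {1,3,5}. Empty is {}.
Answer: {6,7}

Derivation:
Constraint 1 (U != V) on D(U)={2,6,7} D(V)={2,5,6,7}: no change
Constraint 2 (V + W = U) on D(V)={2,5,6,7} D(W)={3,4,5,6,7} D(U)={2,6,7}: V {2,5,6,7}->{2}; W {3,4,5,6,7}->{4,5}; U {2,6,7}->{6,7}
So after constraint 2: D(U) = {6,7}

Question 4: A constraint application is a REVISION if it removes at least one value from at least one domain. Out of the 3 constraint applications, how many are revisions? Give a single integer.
Constraint 1 (U != V) on D(U)={2,6,7} D(V)={2,5,6,7}: no change => not a revision
Constraint 2 (V + W = U) on D(V)={2,5,6,7} D(W)={3,4,5,6,7} D(U)={2,6,7}: V {2,5,6,7}->{2}; W {3,4,5,6,7}->{4,5}; U {2,6,7}->{6,7} => REVISION
Constraint 3 (W + X = U) on D(W)={4,5} D(X)={3,5,7} D(U)={6,7}: W {4,5}->{4}; X {3,5,7}->{3}; U {6,7}->{7} => REVISION
Total revisions = 2

Answer: 2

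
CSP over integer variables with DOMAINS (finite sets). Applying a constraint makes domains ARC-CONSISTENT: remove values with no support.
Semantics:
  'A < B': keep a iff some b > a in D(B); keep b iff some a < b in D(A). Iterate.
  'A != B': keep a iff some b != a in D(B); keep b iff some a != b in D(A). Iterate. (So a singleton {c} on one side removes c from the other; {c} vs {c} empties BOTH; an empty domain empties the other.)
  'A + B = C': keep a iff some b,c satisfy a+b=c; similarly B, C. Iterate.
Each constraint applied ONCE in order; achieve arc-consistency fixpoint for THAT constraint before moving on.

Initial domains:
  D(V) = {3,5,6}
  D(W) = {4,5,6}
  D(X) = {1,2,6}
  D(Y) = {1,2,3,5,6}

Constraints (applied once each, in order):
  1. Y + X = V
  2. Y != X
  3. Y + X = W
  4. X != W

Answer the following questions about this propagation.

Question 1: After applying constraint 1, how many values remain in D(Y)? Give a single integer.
Answer: 4

Derivation:
Constraint 1 (Y + X = V) on D(Y)={1,2,3,5,6} D(X)={1,2,6} D(V)={3,5,6}: Y {1,2,3,5,6}->{1,2,3,5}; X {1,2,6}->{1,2}
So after constraint 1: D(Y)={1,2,3,5}, size = 4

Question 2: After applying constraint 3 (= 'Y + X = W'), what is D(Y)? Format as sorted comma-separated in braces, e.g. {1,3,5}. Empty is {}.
Constraint 1 (Y + X = V) on D(Y)={1,2,3,5,6} D(X)={1,2,6} D(V)={3,5,6}: Y {1,2,3,5,6}->{1,2,3,5}; X {1,2,6}->{1,2}
Constraint 2 (Y != X) on D(Y)={1,2,3,5} D(X)={1,2}: no change
Constraint 3 (Y + X = W) on D(Y)={1,2,3,5} D(X)={1,2} D(W)={4,5,6}: Y {1,2,3,5}->{2,3,5}
So after constraint 3: D(Y) = {2,3,5}

Answer: {2,3,5}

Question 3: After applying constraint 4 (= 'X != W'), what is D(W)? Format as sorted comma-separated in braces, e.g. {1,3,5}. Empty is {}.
Answer: {4,5,6}

Derivation:
Constraint 1 (Y + X = V) on D(Y)={1,2,3,5,6} D(X)={1,2,6} D(V)={3,5,6}: Y {1,2,3,5,6}->{1,2,3,5}; X {1,2,6}->{1,2}
Constraint 2 (Y != X) on D(Y)={1,2,3,5} D(X)={1,2}: no change
Constraint 3 (Y + X = W) on D(Y)={1,2,3,5} D(X)={1,2} D(W)={4,5,6}: Y {1,2,3,5}->{2,3,5}
Constraint 4 (X != W) on D(X)={1,2} D(W)={4,5,6}: no change
So after constraint 4: D(W) = {4,5,6}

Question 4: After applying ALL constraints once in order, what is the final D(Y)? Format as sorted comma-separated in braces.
Answer: {2,3,5}

Derivation:
Constraint 1 (Y + X = V) on D(Y)={1,2,3,5,6} D(X)={1,2,6} D(V)={3,5,6}: Y {1,2,3,5,6}->{1,2,3,5}; X {1,2,6}->{1,2}
Constraint 2 (Y != X) on D(Y)={1,2,3,5} D(X)={1,2}: no change
Constraint 3 (Y + X = W) on D(Y)={1,2,3,5} D(X)={1,2} D(W)={4,5,6}: Y {1,2,3,5}->{2,3,5}
Constraint 4 (X != W) on D(X)={1,2} D(W)={4,5,6}: no change
So after all 4 constraints: D(Y) = {2,3,5}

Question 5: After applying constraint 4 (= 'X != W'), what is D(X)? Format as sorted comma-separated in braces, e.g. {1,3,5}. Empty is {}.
Answer: {1,2}

Derivation:
Constraint 1 (Y + X = V) on D(Y)={1,2,3,5,6} D(X)={1,2,6} D(V)={3,5,6}: Y {1,2,3,5,6}->{1,2,3,5}; X {1,2,6}->{1,2}
Constraint 2 (Y != X) on D(Y)={1,2,3,5} D(X)={1,2}: no change
Constraint 3 (Y + X = W) on D(Y)={1,2,3,5} D(X)={1,2} D(W)={4,5,6}: Y {1,2,3,5}->{2,3,5}
Constraint 4 (X != W) on D(X)={1,2} D(W)={4,5,6}: no change
So after constraint 4: D(X) = {1,2}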